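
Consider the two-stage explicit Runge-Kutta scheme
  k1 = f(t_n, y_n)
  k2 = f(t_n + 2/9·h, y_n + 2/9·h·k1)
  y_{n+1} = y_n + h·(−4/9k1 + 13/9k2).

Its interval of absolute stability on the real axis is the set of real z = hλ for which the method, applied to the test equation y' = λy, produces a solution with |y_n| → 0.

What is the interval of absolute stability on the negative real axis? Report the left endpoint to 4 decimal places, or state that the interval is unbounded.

z∈(-3.1154,0).

On y'=λy, z=hλ:
  k1=λy_n ⇒ h·k1=z·y_n;  k2=λ(1+2/9z)y_n ⇒ h·k2=z(1+2/9z)y_n
  y_{n+1}/y_n = 1 − 4/9z + 13/9z(1+2/9z) = 1 + z + 26/81z²
  R(z) = 1 + z + 26/81z².

Boundary: |R(x)|=1, x<0.
x=-0.8: |R|=0.4054
R=1: x+26/81x²=0 ⇒ x=−81/26=-3.1154; min R=1−1/(4·26/81)=0.2212>−1
Confirm numerically:
  x=-2.998: |R|=0.88704 <1
  x=-2.877: |R|=0.77986 <1
  x=-2.332: |R|=0.41360 <1
  x=-1.935: |R|=0.26685 <1
  x=-3.714: |R|=1.71364 >1
  x=-3.206: |R|=1.09325 >1
  x=-3.167: |R|=1.05247 >1
So |R|<1 on (-3.1154, 0).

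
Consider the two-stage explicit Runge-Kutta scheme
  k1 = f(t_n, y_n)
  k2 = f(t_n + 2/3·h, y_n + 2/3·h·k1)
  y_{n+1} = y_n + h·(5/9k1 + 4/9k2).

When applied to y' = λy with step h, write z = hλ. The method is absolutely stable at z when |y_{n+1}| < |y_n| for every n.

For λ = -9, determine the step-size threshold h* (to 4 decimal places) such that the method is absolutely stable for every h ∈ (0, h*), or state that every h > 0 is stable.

(-3.3750,0); λ=-9 ⇒ h* = (27/8)/9 = 0.3750.

Test eqn y'=λy, z=hλ:
  k1=λy_n ⇒ h·k1=z·y_n;  k2=λ(1+2/3z)y_n ⇒ h·k2=z(1+2/3z)y_n
  y_{n+1}/y_n = 1 + 5/9z + 4/9z(1+2/3z) = 1 + z + 8/27z²
  ⇒ R(z) = 1 + z + 8/27z².

Need |R(x)|<1, x<0.
x=-1.14: |R|=0.2451
R=1: x+8/27x²=0 ⇒ x=−27/8=-3.3750; min R=1−1/(4·8/27)=0.1562>−1
Confirm numerically:
  x=-3.270: |R|=0.89827 <1
  x=-2.934: |R|=0.61662 <1
  x=-2.094: |R|=0.20521 <1
  x=-1.502: |R|=0.16645 <1
  x=-3.768: |R|=1.43876 >1
  x=-3.470: |R|=1.09767 >1
  x=-3.454: |R|=1.08085 >1
Interval (-3.3750, 0).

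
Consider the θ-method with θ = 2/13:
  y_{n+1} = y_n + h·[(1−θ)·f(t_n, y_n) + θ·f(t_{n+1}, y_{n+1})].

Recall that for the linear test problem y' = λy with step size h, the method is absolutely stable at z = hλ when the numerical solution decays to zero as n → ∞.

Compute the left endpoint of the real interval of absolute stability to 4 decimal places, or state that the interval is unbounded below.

z* = -2.8889.

With y'=λy (z=hλ):
  y_{n+1} = y_n + z·[11/13·y_n + 2/13·y_{n+1}] ⇒ (1 − 2/13z)y_{n+1} = (1 + 11/13z)y_n
  R(z) = (1 + 11/13z)/(1 − 2/13z).

Need |R(x)|<1, x<0.
x=-1.31: |R|=0.0903
R=−1: 1+11/13x = −1+2/13x ⇒ -9/13x=2 ⇒ x=2/(-9/13)=-2.8889
Confirm numerically:
  x=-2.720: |R|=0.91757 <1
  x=-2.533: |R|=0.82271 <1
  x=-2.469: |R|=0.78933 <1
  x=-2.410: |R|=0.75814 <1
  x=-3.249: |R|=1.16622 >1
  x=-3.177: |R|=1.13398 >1
  x=-2.939: |R|=1.02389 >1
So |R|<1 on (-2.8889, 0).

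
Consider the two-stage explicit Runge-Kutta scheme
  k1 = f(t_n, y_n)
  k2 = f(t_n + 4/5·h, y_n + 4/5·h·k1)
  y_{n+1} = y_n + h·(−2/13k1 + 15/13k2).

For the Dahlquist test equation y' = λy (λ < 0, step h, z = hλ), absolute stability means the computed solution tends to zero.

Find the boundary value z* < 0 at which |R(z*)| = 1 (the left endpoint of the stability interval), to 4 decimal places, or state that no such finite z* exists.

Set f=λy, z=hλ:
  k1=λy_n ⇒ h·k1=z·y_n;  k2=λ(1+4/5z)y_n ⇒ h·k2=z(1+4/5z)y_n
  y_{n+1}/y_n = 1 − 2/13z + 15/13z(1+4/5z) = 1 + z + 12/13z²
  ⇒ R(z) = 1 + z + 12/13z².

Boundary: |R(x)|=1, x<0.
x=-0.55: |R|=0.7292
R=1: x+12/13x²=0 ⇒ x=−13/12=-1.0833; min R=1−1/(4·12/13)=0.7292>−1
Confirm numerically:
  x=-0.909: |R|=0.85372 <1
  x=-0.664: |R|=0.74298 <1
  x=-0.624: |R|=0.73542 <1
  x=-0.603: |R|=0.73264 <1
  x=-1.341: |R|=1.31895 >1
  x=-1.261: |R|=1.20680 >1
Stable set (-1.0833, 0).

left endpoint -1.0833.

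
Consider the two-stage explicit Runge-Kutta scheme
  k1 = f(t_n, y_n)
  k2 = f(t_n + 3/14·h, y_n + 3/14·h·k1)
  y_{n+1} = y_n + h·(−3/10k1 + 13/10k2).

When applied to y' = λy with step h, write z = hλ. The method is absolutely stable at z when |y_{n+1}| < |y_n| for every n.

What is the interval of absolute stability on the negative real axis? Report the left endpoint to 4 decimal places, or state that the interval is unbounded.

z∈(-3.5897,0).

With y'=λy (z=hλ):
  k1=λy_n ⇒ h·k1=z·y_n;  k2=λ(1+3/14z)y_n ⇒ h·k2=z(1+3/14z)y_n
  y_{n+1}/y_n = 1 − 3/10z + 13/10z(1+3/14z) = 1 + z + 39/140z²
  so R(z) = 1 + z + 39/140z².

Solve |R(x)|<1 on ℝ⁻.
x=-0.55: |R|=0.5343
R=1: x+39/140x²=0 ⇒ x=−140/39=-3.5897; min R=1−1/(4·39/140)=0.1026>−1
Confirm numerically:
  x=-2.864: |R|=0.42098 <1
  x=-2.303: |R|=0.17449 <1
  x=-1.557: |R|=0.11833 <1
  x=-3.892: |R|=1.32771 >1
  x=-3.865: |R|=1.29636 >1
  x=-3.725: |R|=1.14035 >1
Interval (-3.5897, 0).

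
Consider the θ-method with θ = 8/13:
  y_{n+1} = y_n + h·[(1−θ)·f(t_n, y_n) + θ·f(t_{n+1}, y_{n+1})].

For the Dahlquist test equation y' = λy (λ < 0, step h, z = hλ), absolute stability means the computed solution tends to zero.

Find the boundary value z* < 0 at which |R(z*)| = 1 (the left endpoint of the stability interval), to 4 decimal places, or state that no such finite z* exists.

Test eqn y'=λy, z=hλ:
  y_{n+1} = y_n + z·[5/13·y_n + 8/13·y_{n+1}] ⇒ (1 − 8/13z)y_{n+1} = (1 + 5/13z)y_n
  R(z) = (1 + 5/13z)/(1 − 8/13z).

Solve |R(x)|<1 on ℝ⁻.
x=-0.87: |R|=0.4334
x=-2: |R|=0.1034
x=-10: |R|=0.3978
x=-100: |R|=0.5990
θ=8/13≥1/2 ⇒ |1+5/13x|<|1−8/13x| ∀x<0 ⇒ unbounded interval.

unbounded; (−∞, 0).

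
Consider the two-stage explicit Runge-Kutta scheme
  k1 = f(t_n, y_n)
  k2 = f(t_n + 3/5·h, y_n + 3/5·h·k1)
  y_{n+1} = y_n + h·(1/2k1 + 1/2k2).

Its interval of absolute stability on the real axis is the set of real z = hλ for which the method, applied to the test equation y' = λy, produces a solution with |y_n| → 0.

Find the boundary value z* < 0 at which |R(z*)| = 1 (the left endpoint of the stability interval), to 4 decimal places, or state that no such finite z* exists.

Test eqn y'=λy, z=hλ:
  k1=λy_n ⇒ h·k1=z·y_n;  k2=λ(1+3/5z)y_n ⇒ h·k2=z(1+3/5z)y_n
  y_{n+1}/y_n = 1 + 1/2z + 1/2z(1+3/5z) = 1 + z + 3/10z²
  so R(z) = 1 + z + 3/10z².

Boundary: |R(x)|=1, x<0.
x=-0.31: |R|=0.7188
R=1: x+3/10x²=0 ⇒ x=−10/3=-3.3333; min R=1−1/(4·3/10)=0.1667>−1
Confirm numerically:
  x=-1.754: |R|=0.16895 <1
  x=-1.665: |R|=0.16667 <1
  x=-1.629: |R|=0.16709 <1
  x=-3.873: |R|=1.62704 >1
  x=-3.757: |R|=1.47751 >1
So |R|<1 on (-3.3333, 0).

left endpoint -3.3333.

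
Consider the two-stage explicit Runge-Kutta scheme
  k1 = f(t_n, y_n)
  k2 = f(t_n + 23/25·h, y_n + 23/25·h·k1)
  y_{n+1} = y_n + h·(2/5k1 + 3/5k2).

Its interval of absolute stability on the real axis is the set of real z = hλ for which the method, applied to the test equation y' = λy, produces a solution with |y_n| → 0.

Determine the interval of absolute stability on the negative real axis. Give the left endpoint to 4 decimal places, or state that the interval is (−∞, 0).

On y'=λy, z=hλ:
  k1=λy_n ⇒ h·k1=z·y_n;  k2=λ(1+23/25z)y_n ⇒ h·k2=z(1+23/25z)y_n
  y_{n+1}/y_n = 1 + 2/5z + 3/5z(1+23/25z) = 1 + z + 69/125z²
  ⇒ R(z) = 1 + z + 69/125z².

Solve |R(x)|<1 on ℝ⁻.
x=-0.38: |R|=0.6997
R=1: x+69/125x²=0 ⇒ x=−125/69=-1.8116; min R=1−1/(4·69/125)=0.5471>−1
Confirm numerically:
  x=-1.741: |R|=0.93216 <1
  x=-1.716: |R|=0.90945 <1
  x=-0.772: |R|=0.55698 <1
  x=-2.078: |R|=1.30558 >1
  x=-2.005: |R|=1.21405 >1
  x=-1.987: |R|=1.19239 >1
Interval (-1.8116, 0).

(-1.8116, 0).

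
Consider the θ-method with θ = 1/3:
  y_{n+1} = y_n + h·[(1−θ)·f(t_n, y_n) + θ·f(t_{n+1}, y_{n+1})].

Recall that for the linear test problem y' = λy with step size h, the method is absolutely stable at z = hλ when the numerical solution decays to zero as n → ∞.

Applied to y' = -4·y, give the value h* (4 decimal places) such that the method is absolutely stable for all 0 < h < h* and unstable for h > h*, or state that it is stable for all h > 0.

(-6.0000,0); λ=-4 ⇒ h* = (6)/4 = 1.5000.

Test eqn y'=λy, z=hλ:
  y_{n+1} = y_n + z·[2/3·y_n + 1/3·y_{n+1}] ⇒ (1 − 1/3z)y_{n+1} = (1 + 2/3z)y_n
  so R(z) = (1 + 2/3z)/(1 − 1/3z).

Need |R(x)|<1, x<0.
x=-1.55: |R|=0.0220
R=−1: 1+2/3x = −1+1/3x ⇒ -1/3x=2 ⇒ x=2/(-1/3)=-6.0000
Confirm numerically:
  x=-5.944: |R|=0.99374 <1
  x=-3.803: |R|=0.67705 <1
  x=-3.156: |R|=0.53801 <1
  x=-2.755: |R|=0.43614 <1
  x=-6.599: |R|=1.06240 >1
  x=-6.565: |R|=1.05907 >1
  x=-6.273: |R|=1.02944 >1
Interval (-6.0000, 0).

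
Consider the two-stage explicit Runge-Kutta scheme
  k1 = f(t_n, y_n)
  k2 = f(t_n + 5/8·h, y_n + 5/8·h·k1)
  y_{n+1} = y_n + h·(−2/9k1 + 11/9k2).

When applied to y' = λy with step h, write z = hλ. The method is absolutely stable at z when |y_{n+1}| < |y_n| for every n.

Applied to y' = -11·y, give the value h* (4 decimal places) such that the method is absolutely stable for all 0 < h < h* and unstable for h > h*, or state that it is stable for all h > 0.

(-1.3091,0); λ=-11 ⇒ h* = (72/55)/11 = 0.1190.

Set f=λy, z=hλ:
  k1=λy_n ⇒ h·k1=z·y_n;  k2=λ(1+5/8z)y_n ⇒ h·k2=z(1+5/8z)y_n
  y_{n+1}/y_n = 1 − 2/9z + 11/9z(1+5/8z) = 1 + z + 55/72z²
  ⇒ R(z) = 1 + z + 55/72z².

Solve |R(x)|<1 on ℝ⁻.
x=-0.35: |R|=0.7436
R=1: x+55/72x²=0 ⇒ x=−72/55=-1.3091; min R=1−1/(4·55/72)=0.6727>−1
Confirm numerically:
  x=-0.945: |R|=0.73717 <1
  x=-0.938: |R|=0.73410 <1
  x=-0.731: |R|=0.67719 <1
  x=-0.707: |R|=0.67483 <1
  x=-1.804: |R|=1.68201 >1
  x=-1.792: |R|=1.66105 >1
  x=-1.499: |R|=1.21746 >1
So |R|<1 on (-1.3091, 0).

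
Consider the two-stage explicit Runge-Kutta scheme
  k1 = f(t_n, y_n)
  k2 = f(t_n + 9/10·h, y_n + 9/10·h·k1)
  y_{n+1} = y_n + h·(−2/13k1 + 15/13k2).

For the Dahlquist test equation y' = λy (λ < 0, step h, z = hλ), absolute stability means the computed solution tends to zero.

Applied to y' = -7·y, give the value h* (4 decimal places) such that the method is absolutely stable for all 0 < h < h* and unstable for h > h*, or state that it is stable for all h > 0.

(-0.9630,0); λ=-7 ⇒ h* = (26/27)/7 = 0.1376.

Set f=λy, z=hλ:
  k1=λy_n ⇒ h·k1=z·y_n;  k2=λ(1+9/10z)y_n ⇒ h·k2=z(1+9/10z)y_n
  y_{n+1}/y_n = 1 − 2/13z + 15/13z(1+9/10z) = 1 + z + 27/26z²
  so R(z) = 1 + z + 27/26z².

Find x<0 with |R(x)|<1.
x=-1.12: |R|=1.1826
R=1: x+27/26x²=0 ⇒ x=−26/27=-0.9630; min R=1−1/(4·27/26)=0.7593>−1
Confirm numerically:
  x=-0.726: |R|=0.82135 <1
  x=-0.696: |R|=0.80705 <1
  x=-0.678: |R|=0.79936 <1
  x=-0.658: |R|=0.79162 <1
  x=-1.360: |R|=1.56074 >1
  x=-1.314: |R|=1.47900 >1
Interval (-0.9630, 0).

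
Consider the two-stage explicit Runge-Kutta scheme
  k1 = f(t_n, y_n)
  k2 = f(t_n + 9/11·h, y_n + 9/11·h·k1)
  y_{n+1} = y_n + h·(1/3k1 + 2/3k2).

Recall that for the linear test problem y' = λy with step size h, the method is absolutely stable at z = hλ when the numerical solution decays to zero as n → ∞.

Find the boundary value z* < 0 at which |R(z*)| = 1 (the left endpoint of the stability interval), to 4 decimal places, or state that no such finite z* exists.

Test eqn y'=λy, z=hλ:
  k1=λy_n ⇒ h·k1=z·y_n;  k2=λ(1+9/11z)y_n ⇒ h·k2=z(1+9/11z)y_n
  y_{n+1}/y_n = 1 + 1/3z + 2/3z(1+9/11z) = 1 + z + 6/11z²
  Hence R(z) = 1 + z + 6/11z².

Find x<0 with |R(x)|<1.
x=-1.37: |R|=0.6538
R=1: x+6/11x²=0 ⇒ x=−11/6=-1.8333; min R=1−1/(4·6/11)=0.5417>−1
Confirm numerically:
  x=-1.331: |R|=0.63531 <1
  x=-1.189: |R|=0.58212 <1
  x=-0.862: |R|=0.54330 <1
  x=-2.346: |R|=1.65603 >1
  x=-2.029: |R|=1.21655 >1
Interval (-1.8333, 0).

left endpoint -1.8333.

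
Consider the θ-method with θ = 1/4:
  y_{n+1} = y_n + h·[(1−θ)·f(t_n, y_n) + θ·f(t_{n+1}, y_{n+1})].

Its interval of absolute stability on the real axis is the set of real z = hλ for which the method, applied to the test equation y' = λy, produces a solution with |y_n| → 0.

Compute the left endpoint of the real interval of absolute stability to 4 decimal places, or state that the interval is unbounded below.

With y'=λy (z=hλ):
  y_{n+1} = y_n + z·[3/4·y_n + 1/4·y_{n+1}] ⇒ (1 − 1/4z)y_{n+1} = (1 + 3/4z)y_n
  R(z) = (1 + 3/4z)/(1 − 1/4z).

Solve |R(x)|<1 on ℝ⁻.
x=-1.01: |R|=0.1936
R=−1: 1+3/4x = −1+1/4x ⇒ -1/2x=2 ⇒ x=2/(-1/2)=-4.0000
Confirm numerically:
  x=-2.612: |R|=0.58016 <1
  x=-2.206: |R|=0.42185 <1
  x=-1.723: |R|=0.20426 <1
  x=-4.551: |R|=1.12887 >1
  x=-4.374: |R|=1.08932 >1
  x=-4.154: |R|=1.03777 >1
Stable set (-4.0000, 0).

z* = -4.0000.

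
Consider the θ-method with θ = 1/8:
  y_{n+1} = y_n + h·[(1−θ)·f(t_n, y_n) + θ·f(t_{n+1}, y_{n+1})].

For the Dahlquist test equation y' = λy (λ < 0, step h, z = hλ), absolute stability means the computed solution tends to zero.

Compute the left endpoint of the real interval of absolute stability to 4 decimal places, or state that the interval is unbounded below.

Test eqn y'=λy, z=hλ:
  y_{n+1} = y_n + z·[7/8·y_n + 1/8·y_{n+1}] ⇒ (1 − 1/8z)y_{n+1} = (1 + 7/8z)y_n
  Hence R(z) = (1 + 7/8z)/(1 − 1/8z).

Need |R(x)|<1, x<0.
x=-0.79: |R|=0.2810
R=−1: 1+7/8x = −1+1/8x ⇒ -3/4x=2 ⇒ x=2/(-3/4)=-2.6667
Confirm numerically:
  x=-2.054: |R|=0.63437 <1
  x=-1.965: |R|=0.57752 <1
  x=-1.437: |R|=0.21818 <1
  x=-2.873: |R|=1.11386 >1
  x=-2.826: |R|=1.08831 >1
Interval (-2.6667, 0).

left endpoint -2.6667.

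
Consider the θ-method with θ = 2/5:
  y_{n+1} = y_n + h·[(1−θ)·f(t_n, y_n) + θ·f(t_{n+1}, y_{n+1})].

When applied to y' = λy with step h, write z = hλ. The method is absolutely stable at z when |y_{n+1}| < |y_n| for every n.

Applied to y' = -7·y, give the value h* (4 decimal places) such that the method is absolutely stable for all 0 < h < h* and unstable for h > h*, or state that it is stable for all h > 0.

On y'=λy, z=hλ:
  y_{n+1} = y_n + z·[3/5·y_n + 2/5·y_{n+1}] ⇒ (1 − 2/5z)y_{n+1} = (1 + 3/5z)y_n
  ⇒ R(z) = (1 + 3/5z)/(1 − 2/5z).

Need |R(x)|<1, x<0.
x=-1.08: |R|=0.2458
R=−1: 1+3/5x = −1+2/5x ⇒ -1/5x=2 ⇒ x=2/(-1/5)=-10.0000
Confirm numerically:
  x=-9.679: |R|=0.98682 <1
  x=-7.978: |R|=0.90351 <1
  x=-4.240: |R|=0.57270 <1
  x=-10.416: |R|=1.01610 >1
  x=-10.369: |R|=1.01434 >1
  x=-10.165: |R|=1.00651 >1
Interval (-10.0000, 0).

(-10.0000,0); λ=-7 ⇒ h* = (10)/7 = 1.4286.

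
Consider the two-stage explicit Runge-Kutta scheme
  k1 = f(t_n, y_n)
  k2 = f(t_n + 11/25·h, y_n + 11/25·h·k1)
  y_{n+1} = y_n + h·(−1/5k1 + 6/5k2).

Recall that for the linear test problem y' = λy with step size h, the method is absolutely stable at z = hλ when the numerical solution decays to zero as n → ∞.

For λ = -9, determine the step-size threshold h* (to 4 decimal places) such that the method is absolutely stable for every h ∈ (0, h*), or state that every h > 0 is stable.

On y'=λy, z=hλ:
  k1=λy_n ⇒ h·k1=z·y_n;  k2=λ(1+11/25z)y_n ⇒ h·k2=z(1+11/25z)y_n
  y_{n+1}/y_n = 1 − 1/5z + 6/5z(1+11/25z) = 1 + z + 66/125z²
  R(z) = 1 + z + 66/125z².

Find x<0 with |R(x)|<1.
x=-0.78: |R|=0.5412
R=1: x+66/125x²=0 ⇒ x=−125/66=-1.8939; min R=1−1/(4·66/125)=0.5265>−1
Confirm numerically:
  x=-1.862: |R|=0.96860 <1
  x=-1.805: |R|=0.91524 <1
  x=-1.546: |R|=0.71598 <1
  x=-1.292: |R|=0.58937 <1
  x=-2.445: |R|=1.71140 >1
  x=-2.300: |R|=1.49312 >1
  x=-1.921: |R|=1.02745 >1
So |R|<1 on (-1.8939, 0).

(-1.8939,0); λ=-9 ⇒ h* = (125/66)/9 = 0.2104.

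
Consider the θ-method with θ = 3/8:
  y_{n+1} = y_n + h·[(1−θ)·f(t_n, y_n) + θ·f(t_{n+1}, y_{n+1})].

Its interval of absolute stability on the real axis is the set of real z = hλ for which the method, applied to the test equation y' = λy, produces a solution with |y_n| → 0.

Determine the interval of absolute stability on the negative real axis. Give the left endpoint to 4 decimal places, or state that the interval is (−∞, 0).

z∈(-8.0000,0).

On y'=λy, z=hλ:
  y_{n+1} = y_n + z·[5/8·y_n + 3/8·y_{n+1}] ⇒ (1 − 3/8z)y_{n+1} = (1 + 5/8z)y_n
  Hence R(z) = (1 + 5/8z)/(1 − 3/8z).

Need |R(x)|<1, x<0.
x=-0.87: |R|=0.3440
R=−1: 1+5/8x = −1+3/8x ⇒ -1/4x=2 ⇒ x=2/(-1/4)=-8.0000
Confirm numerically:
  x=-7.929: |R|=0.99553 <1
  x=-6.980: |R|=0.92951 <1
  x=-6.003: |R|=0.84644 <1
  x=-4.403: |R|=0.66080 <1
  x=-8.239: |R|=1.01461 >1
  x=-8.133: |R|=1.00821 >1
Interval (-8.0000, 0).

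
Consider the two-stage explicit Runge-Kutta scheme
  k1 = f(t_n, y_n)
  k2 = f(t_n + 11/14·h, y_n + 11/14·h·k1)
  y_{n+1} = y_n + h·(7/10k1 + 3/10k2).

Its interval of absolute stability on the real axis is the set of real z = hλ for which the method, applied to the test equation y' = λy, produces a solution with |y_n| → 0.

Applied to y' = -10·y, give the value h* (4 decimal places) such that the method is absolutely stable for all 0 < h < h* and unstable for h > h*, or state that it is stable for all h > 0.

(-4.2424,0); λ=-10 ⇒ h* = (140/33)/10 = 0.4242.

With y'=λy (z=hλ):
  k1=λy_n ⇒ h·k1=z·y_n;  k2=λ(1+11/14z)y_n ⇒ h·k2=z(1+11/14z)y_n
  y_{n+1}/y_n = 1 + 7/10z + 3/10z(1+11/14z) = 1 + z + 33/140z²
  ⇒ R(z) = 1 + z + 33/140z².

Need |R(x)|<1, x<0.
x=-1.49: |R|=0.0333
R=1: x+33/140x²=0 ⇒ x=−140/33=-4.2424; min R=1−1/(4·33/140)=-0.0606>−1
Confirm numerically:
  x=-4.032: |R|=0.80001 <1
  x=-3.782: |R|=0.58954 <1
  x=-3.567: |R|=0.43211 <1
  x=-2.018: |R|=0.05810 <1
  x=-4.637: |R|=1.43127 >1
  x=-4.446: |R|=1.21334 >1
  x=-4.283: |R|=1.04096 >1
So |R|<1 on (-4.2424, 0).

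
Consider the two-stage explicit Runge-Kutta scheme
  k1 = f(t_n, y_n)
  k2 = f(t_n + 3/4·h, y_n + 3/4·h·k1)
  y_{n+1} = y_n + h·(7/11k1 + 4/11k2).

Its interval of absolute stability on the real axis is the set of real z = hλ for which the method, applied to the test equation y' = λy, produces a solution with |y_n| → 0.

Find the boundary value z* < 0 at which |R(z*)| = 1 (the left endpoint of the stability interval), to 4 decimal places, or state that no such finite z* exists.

left endpoint -3.6667.

On y'=λy, z=hλ:
  k1=λy_n ⇒ h·k1=z·y_n;  k2=λ(1+3/4z)y_n ⇒ h·k2=z(1+3/4z)y_n
  y_{n+1}/y_n = 1 + 7/11z + 4/11z(1+3/4z) = 1 + z + 3/11z²
  R(z) = 1 + z + 3/11z².

Boundary: |R(x)|=1, x<0.
x=-1.01: |R|=0.2682
R=1: x+3/11x²=0 ⇒ x=−11/3=-3.6667; min R=1−1/(4·3/11)=0.0833>−1
Confirm numerically:
  x=-3.417: |R|=0.76733 <1
  x=-3.125: |R|=0.53835 <1
  x=-2.142: |R|=0.10932 <1
  x=-1.899: |R|=0.08451 <1
  x=-4.216: |R|=1.63163 >1
  x=-4.182: |R|=1.58776 >1
  x=-3.950: |R|=1.30523 >1
So |R|<1 on (-3.6667, 0).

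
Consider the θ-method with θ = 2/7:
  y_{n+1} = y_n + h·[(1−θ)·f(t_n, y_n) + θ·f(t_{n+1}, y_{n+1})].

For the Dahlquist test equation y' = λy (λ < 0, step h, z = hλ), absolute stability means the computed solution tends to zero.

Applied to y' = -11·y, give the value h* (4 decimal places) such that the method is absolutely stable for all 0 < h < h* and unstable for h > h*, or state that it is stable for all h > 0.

(-4.6667,0); λ=-11 ⇒ h* = (14/3)/11 = 0.4242.

Set f=λy, z=hλ:
  y_{n+1} = y_n + z·[5/7·y_n + 2/7·y_{n+1}] ⇒ (1 − 2/7z)y_{n+1} = (1 + 5/7z)y_n
  R(z) = (1 + 5/7z)/(1 − 2/7z).

Solve |R(x)|<1 on ℝ⁻.
x=-0.35: |R|=0.6818
R=−1: 1+5/7x = −1+2/7x ⇒ -3/7x=2 ⇒ x=2/(-3/7)=-4.6667
Confirm numerically:
  x=-3.878: |R|=0.83966 <1
  x=-2.121: |R|=0.32067 <1
  x=-2.026: |R|=0.28321 <1
  x=-4.795: |R|=1.02321 >1
  x=-4.728: |R|=1.01118 >1
Stable set (-4.6667, 0).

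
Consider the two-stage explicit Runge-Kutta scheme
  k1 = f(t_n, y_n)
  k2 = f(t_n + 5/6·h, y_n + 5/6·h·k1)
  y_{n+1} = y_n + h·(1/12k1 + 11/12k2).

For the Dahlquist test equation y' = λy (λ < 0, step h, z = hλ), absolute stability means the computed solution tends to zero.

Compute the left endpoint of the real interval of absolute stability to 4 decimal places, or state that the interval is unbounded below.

With y'=λy (z=hλ):
  k1=λy_n ⇒ h·k1=z·y_n;  k2=λ(1+5/6z)y_n ⇒ h·k2=z(1+5/6z)y_n
  y_{n+1}/y_n = 1 + 1/12z + 11/12z(1+5/6z) = 1 + z + 55/72z²
  R(z) = 1 + z + 55/72z².

Find x<0 with |R(x)|<1.
x=-0.98: |R|=0.7536
R=1: x+55/72x²=0 ⇒ x=−72/55=-1.3091; min R=1−1/(4·55/72)=0.6727>−1
Confirm numerically:
  x=-1.028: |R|=0.77927 <1
  x=-0.956: |R|=0.74215 <1
  x=-0.873: |R|=0.70918 <1
  x=-1.837: |R|=1.74080 >1
  x=-1.620: |R|=1.38475 >1
  x=-1.382: |R|=1.07697 >1
So |R|<1 on (-1.3091, 0).

z* = -1.3091.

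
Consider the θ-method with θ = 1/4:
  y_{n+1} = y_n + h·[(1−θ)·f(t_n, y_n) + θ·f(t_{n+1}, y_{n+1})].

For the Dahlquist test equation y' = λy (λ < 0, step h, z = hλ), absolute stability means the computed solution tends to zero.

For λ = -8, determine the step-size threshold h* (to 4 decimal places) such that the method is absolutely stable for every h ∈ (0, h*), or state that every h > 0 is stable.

Test eqn y'=λy, z=hλ:
  y_{n+1} = y_n + z·[3/4·y_n + 1/4·y_{n+1}] ⇒ (1 − 1/4z)y_{n+1} = (1 + 3/4z)y_n
  Hence R(z) = (1 + 3/4z)/(1 − 1/4z).

Find x<0 with |R(x)|<1.
x=-0.56: |R|=0.5088
R=−1: 1+3/4x = −1+1/4x ⇒ -1/2x=2 ⇒ x=2/(-1/2)=-4.0000
Confirm numerically:
  x=-3.358: |R|=0.82550 <1
  x=-3.229: |R|=0.78669 <1
  x=-1.987: |R|=0.32754 <1
  x=-4.473: |R|=1.11165 >1
  x=-4.036: |R|=1.00896 >1
So |R|<1 on (-4.0000, 0).

(-4.0000,0); λ=-8 ⇒ h* = (4)/8 = 0.5000.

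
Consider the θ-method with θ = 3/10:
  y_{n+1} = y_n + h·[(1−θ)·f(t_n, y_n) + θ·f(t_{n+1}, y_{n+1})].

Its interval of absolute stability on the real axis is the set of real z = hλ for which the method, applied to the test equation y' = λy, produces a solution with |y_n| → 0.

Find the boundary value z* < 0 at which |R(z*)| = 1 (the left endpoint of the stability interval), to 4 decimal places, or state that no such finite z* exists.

left endpoint -5.0000.

Test eqn y'=λy, z=hλ:
  y_{n+1} = y_n + z·[7/10·y_n + 3/10·y_{n+1}] ⇒ (1 − 3/10z)y_{n+1} = (1 + 7/10z)y_n
  so R(z) = (1 + 7/10z)/(1 − 3/10z).

Need |R(x)|<1, x<0.
x=-0.36: |R|=0.6751
R=−1: 1+7/10x = −1+3/10x ⇒ -2/5x=2 ⇒ x=2/(-2/5)=-5.0000
Confirm numerically:
  x=-4.454: |R|=0.90651 <1
  x=-4.275: |R|=0.87295 <1
  x=-2.380: |R|=0.38856 <1
  x=-2.116: |R|=0.29435 <1
  x=-5.513: |R|=1.07732 >1
  x=-5.466: |R|=1.07061 >1
So |R|<1 on (-5.0000, 0).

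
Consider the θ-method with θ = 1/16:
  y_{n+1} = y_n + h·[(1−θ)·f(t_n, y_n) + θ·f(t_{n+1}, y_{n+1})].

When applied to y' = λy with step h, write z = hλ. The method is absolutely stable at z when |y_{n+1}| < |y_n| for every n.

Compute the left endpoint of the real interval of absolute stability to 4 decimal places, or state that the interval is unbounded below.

With y'=λy (z=hλ):
  y_{n+1} = y_n + z·[15/16·y_n + 1/16·y_{n+1}] ⇒ (1 − 1/16z)y_{n+1} = (1 + 15/16z)y_n
  R(z) = (1 + 15/16z)/(1 − 1/16z).

Boundary: |R(x)|=1, x<0.
x=-1.68: |R|=0.5204
R=−1: 1+15/16x = −1+1/16x ⇒ -7/8x=2 ⇒ x=2/(-7/8)=-2.2857
Confirm numerically:
  x=-2.244: |R|=0.96799 <1
  x=-2.165: |R|=0.90696 <1
  x=-1.480: |R|=0.35469 <1
  x=-2.860: |R|=1.42630 >1
  x=-2.679: |R|=1.29477 >1
  x=-2.653: |R|=1.27567 >1
Interval (-2.2857, 0).

z* = -2.2857.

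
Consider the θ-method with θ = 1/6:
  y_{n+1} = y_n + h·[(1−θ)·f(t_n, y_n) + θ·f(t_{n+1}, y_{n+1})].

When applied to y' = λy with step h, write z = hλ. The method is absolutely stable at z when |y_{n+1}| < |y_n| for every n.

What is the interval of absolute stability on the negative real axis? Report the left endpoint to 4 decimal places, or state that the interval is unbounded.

z∈(-3.0000,0).

Test eqn y'=λy, z=hλ:
  y_{n+1} = y_n + z·[5/6·y_n + 1/6·y_{n+1}] ⇒ (1 − 1/6z)y_{n+1} = (1 + 5/6z)y_n
  ⇒ R(z) = (1 + 5/6z)/(1 − 1/6z).

Solve |R(x)|<1 on ℝ⁻.
x=-1.75: |R|=0.3548
R=−1: 1+5/6x = −1+1/6x ⇒ -2/3x=2 ⇒ x=2/(-2/3)=-3.0000
Confirm numerically:
  x=-2.624: |R|=0.82560 <1
  x=-2.413: |R|=0.72091 <1
  x=-2.213: |R|=0.61671 <1
  x=-3.091: |R|=1.04004 >1
  x=-3.088: |R|=1.03873 >1
So |R|<1 on (-3.0000, 0).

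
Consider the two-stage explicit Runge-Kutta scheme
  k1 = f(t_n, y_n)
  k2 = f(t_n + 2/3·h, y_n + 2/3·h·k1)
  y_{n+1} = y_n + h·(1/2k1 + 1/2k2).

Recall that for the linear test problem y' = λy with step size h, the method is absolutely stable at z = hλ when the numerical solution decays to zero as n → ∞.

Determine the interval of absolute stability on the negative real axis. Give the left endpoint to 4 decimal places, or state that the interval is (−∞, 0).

Set f=λy, z=hλ:
  k1=λy_n ⇒ h·k1=z·y_n;  k2=λ(1+2/3z)y_n ⇒ h·k2=z(1+2/3z)y_n
  y_{n+1}/y_n = 1 + 1/2z + 1/2z(1+2/3z) = 1 + z + 1/3z²
  so R(z) = 1 + z + 1/3z².

Solve |R(x)|<1 on ℝ⁻.
x=-1: |R|=0.3333
R=1: x+1/3x²=0 ⇒ x=−3=-3.0000; min R=1−1/(4·1/3)=0.2500>−1
Confirm numerically:
  x=-2.939: |R|=0.94024 <1
  x=-2.229: |R|=0.42715 <1
  x=-2.093: |R|=0.36722 <1
  x=-3.264: |R|=1.28723 >1
  x=-3.118: |R|=1.12264 >1
Stable set (-3.0000, 0).

z∈(-3.0000,0).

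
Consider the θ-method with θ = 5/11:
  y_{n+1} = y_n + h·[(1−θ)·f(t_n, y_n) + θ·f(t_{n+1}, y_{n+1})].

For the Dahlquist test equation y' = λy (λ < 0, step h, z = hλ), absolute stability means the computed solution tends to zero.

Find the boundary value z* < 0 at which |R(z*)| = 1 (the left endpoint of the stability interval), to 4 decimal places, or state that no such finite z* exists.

On y'=λy, z=hλ:
  y_{n+1} = y_n + z·[6/11·y_n + 5/11·y_{n+1}] ⇒ (1 − 5/11z)y_{n+1} = (1 + 6/11z)y_n
  ⇒ R(z) = (1 + 6/11z)/(1 − 5/11z).

Need |R(x)|<1, x<0.
x=-1.7: |R|=0.0410
R=−1: 1+6/11x = −1+5/11x ⇒ -1/11x=2 ⇒ x=2/(-1/11)=-22.0000
Confirm numerically:
  x=-20.622: |R|=0.98792 <1
  x=-19.506: |R|=0.97702 <1
  x=-9.119: |R|=0.77240 <1
  x=-22.489: |R|=1.00396 >1
  x=-22.469: |R|=1.00380 >1
Interval (-22.0000, 0).

left endpoint -22.0000.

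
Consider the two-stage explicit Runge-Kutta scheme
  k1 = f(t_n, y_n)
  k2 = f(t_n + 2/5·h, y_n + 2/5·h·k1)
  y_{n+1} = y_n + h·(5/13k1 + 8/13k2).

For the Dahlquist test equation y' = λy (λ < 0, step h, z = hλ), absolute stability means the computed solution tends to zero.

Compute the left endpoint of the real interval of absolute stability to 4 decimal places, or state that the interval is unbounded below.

z* = -4.0625.

On y'=λy, z=hλ:
  k1=λy_n ⇒ h·k1=z·y_n;  k2=λ(1+2/5z)y_n ⇒ h·k2=z(1+2/5z)y_n
  y_{n+1}/y_n = 1 + 5/13z + 8/13z(1+2/5z) = 1 + z + 16/65z²
  Hence R(z) = 1 + z + 16/65z².

Need |R(x)|<1, x<0.
x=-0.39: |R|=0.6474
R=1: x+16/65x²=0 ⇒ x=−65/16=-4.0625; min R=1−1/(4·16/65)=-0.0156>−1
Confirm numerically:
  x=-3.491: |R|=0.50890 <1
  x=-2.743: |R|=0.10907 <1
  x=-2.107: |R|=0.01421 <1
  x=-4.651: |R|=1.67375 >1
  x=-4.516: |R|=1.50412 >1
  x=-4.340: |R|=1.29646 >1
Interval (-4.0625, 0).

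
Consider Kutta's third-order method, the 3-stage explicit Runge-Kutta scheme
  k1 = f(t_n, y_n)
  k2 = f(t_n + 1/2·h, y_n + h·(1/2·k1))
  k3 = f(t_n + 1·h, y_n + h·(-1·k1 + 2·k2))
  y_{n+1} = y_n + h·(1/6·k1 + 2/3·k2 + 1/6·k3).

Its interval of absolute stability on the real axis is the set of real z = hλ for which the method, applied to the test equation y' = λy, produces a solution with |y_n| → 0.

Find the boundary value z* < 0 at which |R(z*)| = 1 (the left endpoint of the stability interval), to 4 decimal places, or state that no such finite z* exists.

z* = -2.5127.

With y'=λy (z=hλ):
  order 3, 3-stage ⇒ R(z)=1+z+z^2/2+z^3/6
  (e.g. R(-0.4)=0.66933, |R|=0.66933)

Need |R(x)|<1, x<0.
x=-0.4: |R|=0.6693
|R(-2.71)|=1.3550 |R(-2.37)|=0.7802 |R(-0.94)|=0.3634
Bisect:
  x_lo=-3.3412 |R|=2.9762  x_hi=-0.2368 |R|=0.7890
  mid=-1.78903 |R|=0.14305 →hi
  mid=-2.56513 |R|=1.08824 →lo
  mid=-2.17708 |R|=0.52702 →hi
  mid=-2.37111 |R|=0.78182 →hi
  mid=-2.46812 |R|=0.92812 →hi
  mid=-2.51663 |R|=1.00639 →lo
  mid=-2.49237 |R|=0.96682 →hi
  mid=-2.50450 |R|=0.98650 →hi
  ...
  [-2.51284,-2.51265] ⇒ x*=-2.5127
Stable set (-2.5127, 0).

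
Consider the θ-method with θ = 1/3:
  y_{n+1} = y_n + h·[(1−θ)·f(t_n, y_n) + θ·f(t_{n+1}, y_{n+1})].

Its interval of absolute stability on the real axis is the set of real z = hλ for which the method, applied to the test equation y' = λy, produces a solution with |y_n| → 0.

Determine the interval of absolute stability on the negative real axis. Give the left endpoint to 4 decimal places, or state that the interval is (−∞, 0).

(-6.0000, 0).

Set f=λy, z=hλ:
  y_{n+1} = y_n + z·[2/3·y_n + 1/3·y_{n+1}] ⇒ (1 − 1/3z)y_{n+1} = (1 + 2/3z)y_n
  R(z) = (1 + 2/3z)/(1 − 1/3z).

Boundary: |R(x)|=1, x<0.
x=-1.27: |R|=0.1077
R=−1: 1+2/3x = −1+1/3x ⇒ -1/3x=2 ⇒ x=2/(-1/3)=-6.0000
Confirm numerically:
  x=-4.803: |R|=0.84660 <1
  x=-4.327: |R|=0.77167 <1
  x=-3.041: |R|=0.51018 <1
  x=-6.573: |R|=1.05986 >1
  x=-6.171: |R|=1.01865 >1
  x=-6.083: |R|=1.00914 >1
Interval (-6.0000, 0).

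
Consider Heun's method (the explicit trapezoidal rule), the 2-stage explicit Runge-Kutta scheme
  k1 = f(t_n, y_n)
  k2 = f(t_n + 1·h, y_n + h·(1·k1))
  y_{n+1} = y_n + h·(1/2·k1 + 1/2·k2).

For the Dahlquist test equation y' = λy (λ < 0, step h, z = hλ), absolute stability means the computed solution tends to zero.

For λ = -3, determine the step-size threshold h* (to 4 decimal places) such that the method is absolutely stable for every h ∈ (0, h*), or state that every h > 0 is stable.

(-2.0000,0); λ=-3 ⇒ h* = 0.6667.

On y'=λy, z=hλ:
  order 2, 2-stage ⇒ R(z)=1+z+z^2/2
  (e.g. R(-0.73)=0.53645, |R|=0.53645)

Boundary: |R(x)|=1, x<0.
x=-0.73: |R|=0.5364
|R(-2.21)|=1.2320 |R(-1.64)|=0.7048 |R(-1.23)|=0.5264
Bisect:
  x_lo=-2.5026 |R|=1.6290  x_hi=-0.0662 |R|=0.9360
  mid=-1.28443 |R|=0.54045 →hi
  mid=-1.89354 |R|=0.89920 →hi
  mid=-2.19809 |R|=1.21771 →lo
  mid=-2.04581 |R|=1.04686 →lo
  mid=-1.96967 |R|=0.97013 →hi
  mid=-2.00774 |R|=1.00777 →lo
  mid=-1.98871 |R|=0.98877 →hi
  mid=-1.99823 |R|=0.99823 →hi
  ...
  [-2.00001,-1.99986] ⇒ x*=-2.0000
Interval (-2.0000, 0).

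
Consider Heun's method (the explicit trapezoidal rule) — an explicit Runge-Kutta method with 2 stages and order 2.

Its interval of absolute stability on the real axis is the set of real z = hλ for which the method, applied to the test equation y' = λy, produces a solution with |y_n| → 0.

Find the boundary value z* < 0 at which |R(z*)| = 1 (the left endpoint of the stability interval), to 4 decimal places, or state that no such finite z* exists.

z* = -2.0000.

Test eqn y'=λy, z=hλ:
  order 2, 2-stage ⇒ R(z)=1+z+z^2/2
  (e.g. R(-0.67)=0.55445, |R|=0.55445)

Find x<0 with |R(x)|<1.
x=-0.67: |R|=0.5544
|R(-1.03)|=0.5005 |R(-0.68)|=0.5512 |R(-0.53)|=0.6104
Bisect:
  x_lo=-2.7618 |R|=2.0520  x_hi=-0.3293 |R|=0.7249
  mid=-1.54555 |R|=0.64881 →hi
  mid=-2.15367 |R|=1.16548 →lo
  mid=-1.84961 |R|=0.86092 →hi
  mid=-2.00164 |R|=1.00164 →lo
  mid=-1.92562 |R|=0.92839 →hi
  mid=-1.96363 |R|=0.96429 →hi
  mid=-1.98264 |R|=0.98279 →hi
  ...
  [-2.00001,-1.99986] ⇒ x*=-2.0000
Interval (-2.0000, 0).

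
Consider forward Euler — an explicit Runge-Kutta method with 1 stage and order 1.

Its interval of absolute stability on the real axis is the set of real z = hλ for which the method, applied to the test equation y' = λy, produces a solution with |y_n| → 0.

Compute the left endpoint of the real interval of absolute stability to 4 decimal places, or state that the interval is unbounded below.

Set f=λy, z=hλ:
  order 1, 1-stage ⇒ R(z)=1+z
  (e.g. R(-1.51)=-0.51000, |R|=0.51000)

Need |R(x)|<1, x<0.
x=-1.51: |R|=0.5100
|R(-2.25)|=1.2500 |R(-1.27)|=0.2700 |R(-0.89)|=0.1100
Bisect:
  x_lo=-2.3779 |R|=1.3779  x_hi=-0.2716 |R|=0.7284
  mid=-1.32476 |R|=0.32476 →hi
  mid=-1.85133 |R|=0.85133 →hi
  mid=-2.11461 |R|=1.11461 →lo
  mid=-1.98297 |R|=0.98297 →hi
  mid=-2.04879 |R|=1.04879 →lo
  mid=-2.01588 |R|=1.01588 →lo
  mid=-1.99943 |R|=0.99943 →hi
  ...
  [-2.00007,-1.99994] ⇒ x*=-2.0000
Interval (-2.0000, 0).

z* = -2.0000.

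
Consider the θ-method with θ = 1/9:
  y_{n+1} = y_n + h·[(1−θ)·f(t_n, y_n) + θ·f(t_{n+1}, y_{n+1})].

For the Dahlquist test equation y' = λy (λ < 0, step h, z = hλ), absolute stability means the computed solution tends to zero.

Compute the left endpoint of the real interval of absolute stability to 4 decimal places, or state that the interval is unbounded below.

On y'=λy, z=hλ:
  y_{n+1} = y_n + z·[8/9·y_n + 1/9·y_{n+1}] ⇒ (1 − 1/9z)y_{n+1} = (1 + 8/9z)y_n
  ⇒ R(z) = (1 + 8/9z)/(1 − 1/9z).

Solve |R(x)|<1 on ℝ⁻.
x=-1.24: |R|=0.0898
R=−1: 1+8/9x = −1+1/9x ⇒ -7/9x=2 ⇒ x=2/(-7/9)=-2.5714
Confirm numerically:
  x=-2.150: |R|=0.73543 <1
  x=-1.364: |R|=0.18448 <1
  x=-1.286: |R|=0.12522 <1
  x=-1.040: |R|=0.06773 <1
  x=-3.112: |R|=1.31242 >1
  x=-2.982: |R|=1.23986 >1
Stable set (-2.5714, 0).

left endpoint -2.5714.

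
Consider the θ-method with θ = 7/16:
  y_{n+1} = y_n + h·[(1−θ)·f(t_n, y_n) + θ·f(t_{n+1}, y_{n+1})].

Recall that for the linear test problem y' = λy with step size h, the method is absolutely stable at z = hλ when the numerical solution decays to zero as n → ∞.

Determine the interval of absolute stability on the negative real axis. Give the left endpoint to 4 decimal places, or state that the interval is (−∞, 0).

(-16.0000, 0).

Set f=λy, z=hλ:
  y_{n+1} = y_n + z·[9/16·y_n + 7/16·y_{n+1}] ⇒ (1 − 7/16z)y_{n+1} = (1 + 9/16z)y_n
  R(z) = (1 + 9/16z)/(1 − 7/16z).

Solve |R(x)|<1 on ℝ⁻.
x=-0.33: |R|=0.7116
R=−1: 1+9/16x = −1+7/16x ⇒ -1/8x=2 ⇒ x=2/(-1/8)=-16.0000
Confirm numerically:
  x=-14.503: |R|=0.97452 <1
  x=-13.824: |R|=0.96141 <1
  x=-13.803: |R|=0.96098 <1
  x=-7.724: |R|=0.76377 <1
  x=-16.274: |R|=1.00422 >1
  x=-16.249: |R|=1.00384 >1
Interval (-16.0000, 0).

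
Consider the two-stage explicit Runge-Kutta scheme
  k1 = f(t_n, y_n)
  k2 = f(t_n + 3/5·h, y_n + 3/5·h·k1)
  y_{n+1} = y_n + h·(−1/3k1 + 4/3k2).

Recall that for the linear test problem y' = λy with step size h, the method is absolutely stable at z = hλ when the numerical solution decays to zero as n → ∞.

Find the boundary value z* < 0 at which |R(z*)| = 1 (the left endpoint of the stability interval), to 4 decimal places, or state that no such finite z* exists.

Test eqn y'=λy, z=hλ:
  k1=λy_n ⇒ h·k1=z·y_n;  k2=λ(1+3/5z)y_n ⇒ h·k2=z(1+3/5z)y_n
  y_{n+1}/y_n = 1 − 1/3z + 4/3z(1+3/5z) = 1 + z + 4/5z²
  Hence R(z) = 1 + z + 4/5z².

Solve |R(x)|<1 on ℝ⁻.
x=-0.73: |R|=0.6963
R=1: x+4/5x²=0 ⇒ x=−5/4=-1.2500; min R=1−1/(4·4/5)=0.6875>−1
Confirm numerically:
  x=-1.202: |R|=0.95384 <1
  x=-1.092: |R|=0.86197 <1
  x=-0.978: |R|=0.78719 <1
  x=-1.815: |R|=1.82038 >1
  x=-1.699: |R|=1.61028 >1
Stable set (-1.2500, 0).

z* = -1.2500.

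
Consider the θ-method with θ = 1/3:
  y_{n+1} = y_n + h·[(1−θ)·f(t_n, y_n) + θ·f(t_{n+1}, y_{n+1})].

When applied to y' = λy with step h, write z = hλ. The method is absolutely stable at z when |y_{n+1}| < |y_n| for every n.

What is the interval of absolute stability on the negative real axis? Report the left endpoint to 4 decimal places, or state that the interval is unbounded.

z∈(-6.0000,0).

On y'=λy, z=hλ:
  y_{n+1} = y_n + z·[2/3·y_n + 1/3·y_{n+1}] ⇒ (1 − 1/3z)y_{n+1} = (1 + 2/3z)y_n
  so R(z) = (1 + 2/3z)/(1 − 1/3z).

Solve |R(x)|<1 on ℝ⁻.
x=-1.05: |R|=0.2222
R=−1: 1+2/3x = −1+1/3x ⇒ -1/3x=2 ⇒ x=2/(-1/3)=-6.0000
Confirm numerically:
  x=-5.341: |R|=0.92099 <1
  x=-4.248: |R|=0.75828 <1
  x=-3.133: |R|=0.53253 <1
  x=-6.413: |R|=1.04388 >1
  x=-6.412: |R|=1.04377 >1
  x=-6.282: |R|=1.03038 >1
Stable set (-6.0000, 0).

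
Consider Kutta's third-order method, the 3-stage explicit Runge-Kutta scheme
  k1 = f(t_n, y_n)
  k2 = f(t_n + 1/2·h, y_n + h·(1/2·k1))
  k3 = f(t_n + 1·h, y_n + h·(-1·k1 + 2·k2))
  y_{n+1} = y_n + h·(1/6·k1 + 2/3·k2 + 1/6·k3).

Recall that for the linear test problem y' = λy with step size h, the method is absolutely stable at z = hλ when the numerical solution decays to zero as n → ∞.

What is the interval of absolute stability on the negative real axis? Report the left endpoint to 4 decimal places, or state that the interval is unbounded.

Test eqn y'=λy, z=hλ:
  order 3, 3-stage ⇒ R(z)=1+z+z^2/2+z^3/6
  (e.g. R(-1.5)=0.06250, |R|=0.06250)

Boundary: |R(x)|=1, x<0.
x=-1.5: |R|=0.0625
|R(-2.89)|=1.7369 |R(-2.32)|=0.7100 |R(-0.55)|=0.5735
Bisect:
  x_lo=-2.8724 |R|=1.6970  x_hi=-0.1566 |R|=0.8550
  mid=-1.51453 |R|=0.05337 →hi
  mid=-2.19348 |R|=0.54673 →hi
  mid=-2.53295 |R|=1.03353 →lo
  mid=-2.36321 |R|=0.77050 →hi
  mid=-2.44808 |R|=0.89680 →hi
  mid=-2.49052 |R|=0.96382 →hi
  mid=-2.51173 |R|=0.99834 →hi
  mid=-2.52234 |R|=1.01585 →lo
  mid=-2.51704 |R|=1.00707 →lo
  ...
  [-2.51289,-2.51273] ⇒ x*=-2.5127
So |R|<1 on (-2.5127, 0).

z∈(-2.5127,0).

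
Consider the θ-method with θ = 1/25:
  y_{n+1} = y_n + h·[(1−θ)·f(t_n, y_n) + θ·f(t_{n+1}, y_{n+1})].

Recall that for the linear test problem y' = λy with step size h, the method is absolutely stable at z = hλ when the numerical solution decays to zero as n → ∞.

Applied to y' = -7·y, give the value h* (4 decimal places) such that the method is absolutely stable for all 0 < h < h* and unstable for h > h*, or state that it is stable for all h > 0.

With y'=λy (z=hλ):
  y_{n+1} = y_n + z·[24/25·y_n + 1/25·y_{n+1}] ⇒ (1 − 1/25z)y_{n+1} = (1 + 24/25z)y_n
  R(z) = (1 + 24/25z)/(1 − 1/25z).

Need |R(x)|<1, x<0.
x=-0.4: |R|=0.6063
R=−1: 1+24/25x = −1+1/25x ⇒ -23/25x=2 ⇒ x=2/(-23/25)=-2.1739
Confirm numerically:
  x=-1.798: |R|=0.67736 <1
  x=-1.721: |R|=0.61016 <1
  x=-1.716: |R|=0.60578 <1
  x=-1.388: |R|=0.31499 <1
  x=-2.592: |R|=1.34851 >1
  x=-2.484: |R|=1.25950 >1
  x=-2.302: |R|=1.10790 >1
Stable set (-2.1739, 0).

(-2.1739,0); λ=-7 ⇒ h* = (50/23)/7 = 0.3106.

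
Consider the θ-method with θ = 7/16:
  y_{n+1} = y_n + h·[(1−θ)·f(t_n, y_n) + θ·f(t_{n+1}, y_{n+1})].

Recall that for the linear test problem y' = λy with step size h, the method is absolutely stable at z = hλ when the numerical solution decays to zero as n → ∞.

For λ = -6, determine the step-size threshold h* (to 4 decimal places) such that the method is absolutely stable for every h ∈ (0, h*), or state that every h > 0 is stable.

(-16.0000,0); λ=-6 ⇒ h* = (16)/6 = 2.6667.

On y'=λy, z=hλ:
  y_{n+1} = y_n + z·[9/16·y_n + 7/16·y_{n+1}] ⇒ (1 − 7/16z)y_{n+1} = (1 + 9/16z)y_n
  so R(z) = (1 + 9/16z)/(1 − 7/16z).

Solve |R(x)|<1 on ℝ⁻.
x=-0.72: |R|=0.4525
R=−1: 1+9/16x = −1+7/16x ⇒ -1/8x=2 ⇒ x=2/(-1/8)=-16.0000
Confirm numerically:
  x=-15.597: |R|=0.99356 <1
  x=-14.505: |R|=0.97456 <1
  x=-13.140: |R|=0.94703 <1
  x=-16.345: |R|=1.00529 >1
  x=-16.281: |R|=1.00432 >1
So |R|<1 on (-16.0000, 0).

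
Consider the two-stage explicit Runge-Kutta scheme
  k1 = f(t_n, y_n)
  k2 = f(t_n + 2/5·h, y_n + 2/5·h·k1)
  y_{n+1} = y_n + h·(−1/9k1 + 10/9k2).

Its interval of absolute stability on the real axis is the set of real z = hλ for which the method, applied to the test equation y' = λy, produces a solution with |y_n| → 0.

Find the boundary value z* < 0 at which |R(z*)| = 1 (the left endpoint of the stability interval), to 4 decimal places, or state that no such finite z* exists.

z* = -2.2500.

On y'=λy, z=hλ:
  k1=λy_n ⇒ h·k1=z·y_n;  k2=λ(1+2/5z)y_n ⇒ h·k2=z(1+2/5z)y_n
  y_{n+1}/y_n = 1 − 1/9z + 10/9z(1+2/5z) = 1 + z + 4/9z²
  R(z) = 1 + z + 4/9z².

Boundary: |R(x)|=1, x<0.
x=-0.82: |R|=0.4788
R=1: x+4/9x²=0 ⇒ x=−9/4=-2.2500; min R=1−1/(4·4/9)=0.4375>−1
Confirm numerically:
  x=-1.962: |R|=0.74886 <1
  x=-1.359: |R|=0.46184 <1
  x=-1.344: |R|=0.45882 <1
  x=-1.075: |R|=0.43861 <1
  x=-2.592: |R|=1.39398 >1
  x=-2.434: |R|=1.19905 >1
  x=-2.314: |R|=1.06582 >1
So |R|<1 on (-2.2500, 0).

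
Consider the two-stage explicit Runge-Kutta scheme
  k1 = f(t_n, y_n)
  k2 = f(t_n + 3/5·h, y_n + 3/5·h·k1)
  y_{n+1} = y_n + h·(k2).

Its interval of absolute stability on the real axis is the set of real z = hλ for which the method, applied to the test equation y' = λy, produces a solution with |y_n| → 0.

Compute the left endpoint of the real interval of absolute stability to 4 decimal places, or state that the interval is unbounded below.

z* = -1.6667.

With y'=λy (z=hλ):
  k1=λy_n ⇒ h·k1=z·y_n;  k2=λ(1+3/5z)y_n ⇒ h·k2=z(1+3/5z)y_n
  y_{n+1}/y_n = 1 + z(1+3/5z) = 1 + z + 3/5z²
  so R(z) = 1 + z + 3/5z².

Find x<0 with |R(x)|<1.
x=-1.34: |R|=0.7374
R=1: x+3/5x²=0 ⇒ x=−5/3=-1.6667; min R=1−1/(4·3/5)=0.5833>−1
Confirm numerically:
  x=-1.203: |R|=0.66533 <1
  x=-1.007: |R|=0.60143 <1
  x=-0.981: |R|=0.59642 <1
  x=-0.890: |R|=0.58526 <1
  x=-2.175: |R|=1.66337 >1
  x=-2.036: |R|=1.45118 >1
  x=-1.730: |R|=1.06574 >1
Stable set (-1.6667, 0).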